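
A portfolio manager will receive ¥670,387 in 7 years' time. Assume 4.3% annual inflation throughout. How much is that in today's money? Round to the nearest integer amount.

Price-level factor over 7 years: (1 + 4.3%)^7 ≈ 1.3427345347.
Purchasing power today: ¥670,387 divided by that factor.

¥499,270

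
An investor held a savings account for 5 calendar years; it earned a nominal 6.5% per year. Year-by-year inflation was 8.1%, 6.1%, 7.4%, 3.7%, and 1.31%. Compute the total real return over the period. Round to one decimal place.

Cumulative inflation factor: 1.081 × 1.061 × 1.074 × 1.037 × 1.0131 ≈ 1.29413.
Nominal growth factor: 1.37009. Real growth factor = 1.37009 / 1.29413 ≈ 1.05870.
Total real return ≈ 5.8697%.

5.9%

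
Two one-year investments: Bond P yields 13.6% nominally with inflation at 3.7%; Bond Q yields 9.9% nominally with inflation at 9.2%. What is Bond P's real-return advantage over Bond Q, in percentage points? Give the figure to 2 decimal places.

8.91

Bond P real return: 1.136/1.037 − 1 = 9.547%.
Bond Q real return: 1.099/1.092 − 1 = 0.641%.
Difference: 9.547 − 0.641 = 8.906 pp.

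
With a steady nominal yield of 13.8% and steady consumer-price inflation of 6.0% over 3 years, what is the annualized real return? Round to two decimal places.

With constant rates the annual real return is the same each year: (1+13.8%)/(1+6.0%) − 1 = 0.07358.

7.36%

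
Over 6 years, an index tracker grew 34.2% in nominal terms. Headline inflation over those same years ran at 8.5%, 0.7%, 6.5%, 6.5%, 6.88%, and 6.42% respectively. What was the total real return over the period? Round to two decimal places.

Cumulative inflation factor: 1.085 × 1.007 × 1.065 × 1.065 × 1.0688 × 1.0642 ≈ 1.40954.
Nominal growth factor: 1.34200. Real growth factor = 1.34200 / 1.40954 ≈ 0.95208.
Total real return ≈ -4.7918%.

-4.79%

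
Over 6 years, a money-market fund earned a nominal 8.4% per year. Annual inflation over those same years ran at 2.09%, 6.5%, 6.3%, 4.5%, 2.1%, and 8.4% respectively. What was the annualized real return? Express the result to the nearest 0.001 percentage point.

Cumulative inflation factor: 1.0209 × 1.065 × 1.063 × 1.045 × 1.021 × 1.084 ≈ 1.33671.
Nominal growth factor: 1.62247. Real growth factor = 1.62247 / 1.33671 ≈ 1.21378.
Annualized: 1.21378^(1/6) − 1 ≈ 0.03282.

3.282%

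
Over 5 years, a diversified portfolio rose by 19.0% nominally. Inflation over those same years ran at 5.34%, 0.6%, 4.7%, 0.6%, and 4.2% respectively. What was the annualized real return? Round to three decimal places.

0.459%

Cumulative inflation factor: 1.0534 × 1.006 × 1.047 × 1.006 × 1.042 ≈ 1.16306.
Nominal growth factor: 1.19000. Real growth factor = 1.19000 / 1.16306 ≈ 1.02316.
Annualized: 1.02316^(1/5) − 1 ≈ 0.00459.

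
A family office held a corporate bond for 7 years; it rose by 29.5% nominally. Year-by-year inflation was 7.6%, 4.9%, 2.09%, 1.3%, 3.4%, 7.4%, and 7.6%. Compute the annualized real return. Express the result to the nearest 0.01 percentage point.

Cumulative inflation factor: 1.076 × 1.049 × 1.0209 × 1.013 × 1.034 × 1.074 × 1.076 ≈ 1.39482.
Nominal growth factor: 1.29500. Real growth factor = 1.29500 / 1.39482 ≈ 0.92844.
Annualized: 0.92844^(1/7) − 1 ≈ -0.01055.

-1.06%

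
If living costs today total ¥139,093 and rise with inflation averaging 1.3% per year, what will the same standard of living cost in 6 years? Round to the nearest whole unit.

¥150,301

Cumulative price-level factor: (1+1.3%)^6 ≈ 1.0805793706.
The nominal amount required is ¥139,093 scaled up by that factor.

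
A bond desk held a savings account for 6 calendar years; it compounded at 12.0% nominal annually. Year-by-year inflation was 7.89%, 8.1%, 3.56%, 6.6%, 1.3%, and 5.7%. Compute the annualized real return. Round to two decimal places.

6.16%

Cumulative inflation factor: 1.0789 × 1.081 × 1.0356 × 1.066 × 1.013 × 1.057 ≈ 1.37861.
Nominal growth factor: 1.97382. Real growth factor = 1.97382 / 1.37861 ≈ 1.43175.
Annualized: 1.43175^(1/6) − 1 ≈ 0.06164.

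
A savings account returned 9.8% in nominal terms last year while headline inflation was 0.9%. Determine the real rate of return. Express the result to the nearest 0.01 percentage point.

8.82%

Real return via the Fisher equation: (1 + 9.8%)/(1 + 0.9%) − 1 = 1.098/1.009 − 1 ≈ 0.08821.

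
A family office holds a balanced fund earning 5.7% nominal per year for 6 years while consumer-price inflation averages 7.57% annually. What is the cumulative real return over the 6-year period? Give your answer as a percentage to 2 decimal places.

-9.99%

The annual real rate is (1+5.7%)/(1+7.57%) − 1 = -1.7384%.
Compounded over 6 years: (1 + -0.017384)^6 − 1 ≈ -0.09987.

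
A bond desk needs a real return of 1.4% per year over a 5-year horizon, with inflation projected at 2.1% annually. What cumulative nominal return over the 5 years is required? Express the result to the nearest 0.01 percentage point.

18.94%

Required annual nominal rate: (1+1.4%)(1+2.1%) − 1 = 3.5294%.
Cumulative over 5 years: (1 + 0.035294)^5 − 1 ≈ 0.18937.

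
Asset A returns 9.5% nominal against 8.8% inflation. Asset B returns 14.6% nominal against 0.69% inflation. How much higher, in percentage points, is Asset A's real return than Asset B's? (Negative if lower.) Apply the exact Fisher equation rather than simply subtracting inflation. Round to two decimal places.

-13.17

Asset A real return: 1.095/1.088 − 1 = 0.643%.
Asset B real return: 1.146/1.0069 − 1 = 13.815%.
Difference: 0.643 − 13.815 = -13.172 pp.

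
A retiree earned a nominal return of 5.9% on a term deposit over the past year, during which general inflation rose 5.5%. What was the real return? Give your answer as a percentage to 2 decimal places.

Real return via the Fisher equation: (1 + 5.9%)/(1 + 5.5%) − 1 = 1.059/1.055 − 1 ≈ 0.00379.

0.38%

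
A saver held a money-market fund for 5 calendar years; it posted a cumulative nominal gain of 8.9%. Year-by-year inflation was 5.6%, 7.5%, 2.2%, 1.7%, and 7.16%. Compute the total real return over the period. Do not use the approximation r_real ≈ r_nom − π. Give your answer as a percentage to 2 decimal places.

Cumulative inflation factor: 1.056 × 1.075 × 1.022 × 1.017 × 1.0716 ≈ 1.26438.
Nominal growth factor: 1.08900. Real growth factor = 1.08900 / 1.26438 ≈ 0.86129.
Total real return ≈ -13.8707%.

-13.87%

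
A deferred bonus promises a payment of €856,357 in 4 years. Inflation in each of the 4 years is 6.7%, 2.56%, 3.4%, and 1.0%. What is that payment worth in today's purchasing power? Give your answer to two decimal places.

Price-level factor over 4 years: 1.067 × 1.0256 × 1.034 × 1.010 ≈ 1.1428371360.
Purchasing power today: €856,357 divided by that factor.

€749,325.49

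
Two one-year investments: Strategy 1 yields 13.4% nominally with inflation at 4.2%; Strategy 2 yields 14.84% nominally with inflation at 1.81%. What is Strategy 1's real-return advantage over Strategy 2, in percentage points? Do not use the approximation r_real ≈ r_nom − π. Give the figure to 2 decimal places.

-3.97

Strategy 1 real return: 1.134/1.042 − 1 = 8.829%.
Strategy 2 real return: 1.1484/1.0181 − 1 = 12.798%.
Difference: 8.829 − 12.798 = -3.969 pp.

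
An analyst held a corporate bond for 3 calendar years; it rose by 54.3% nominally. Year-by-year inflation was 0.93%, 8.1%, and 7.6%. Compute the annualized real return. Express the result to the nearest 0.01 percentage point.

9.54%

Cumulative inflation factor: 1.0093 × 1.081 × 1.076 ≈ 1.17397.
Nominal growth factor: 1.54300. Real growth factor = 1.54300 / 1.17397 ≈ 1.31434.
Annualized: 1.31434^(1/3) − 1 ≈ 0.09539.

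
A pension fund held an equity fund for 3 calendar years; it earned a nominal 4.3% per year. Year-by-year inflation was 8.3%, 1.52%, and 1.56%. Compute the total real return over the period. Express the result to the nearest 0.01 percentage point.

1.61%

Cumulative inflation factor: 1.083 × 1.0152 × 1.0156 ≈ 1.11661.
Nominal growth factor: 1.13463. Real growth factor = 1.13463 / 1.11661 ≈ 1.01613.
Total real return ≈ 1.6132%.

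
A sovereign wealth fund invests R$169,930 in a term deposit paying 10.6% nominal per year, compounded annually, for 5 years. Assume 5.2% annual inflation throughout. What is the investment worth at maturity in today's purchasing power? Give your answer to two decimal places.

Nominal value at maturity: R$169,930 × (1 + 10.6%)^5 ≈ R$281,219.67.
Price-level factor over 5 years: (1 + 5.2%)^5 ≈ 1.2884830183.
The maturity value deflated by that factor is the answer in today's purchasing power.

R$218,256.40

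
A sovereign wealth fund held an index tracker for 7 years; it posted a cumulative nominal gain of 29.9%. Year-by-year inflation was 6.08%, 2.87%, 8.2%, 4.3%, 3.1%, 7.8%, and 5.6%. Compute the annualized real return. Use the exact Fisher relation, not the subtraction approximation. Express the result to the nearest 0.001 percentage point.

-1.514%

Cumulative inflation factor: 1.0608 × 1.0287 × 1.082 × 1.043 × 1.031 × 1.078 × 1.056 ≈ 1.44536.
Nominal growth factor: 1.29900. Real growth factor = 1.29900 / 1.44536 ≈ 0.89874.
Annualized: 0.89874^(1/7) − 1 ≈ -0.01514.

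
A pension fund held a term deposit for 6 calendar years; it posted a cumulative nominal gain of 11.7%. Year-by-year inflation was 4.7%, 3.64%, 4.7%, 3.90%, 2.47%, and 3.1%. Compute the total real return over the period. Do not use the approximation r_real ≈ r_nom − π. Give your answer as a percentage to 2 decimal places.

Cumulative inflation factor: 1.047 × 1.0364 × 1.047 × 1.0390 × 1.0247 × 1.031 ≈ 1.24707.
Nominal growth factor: 1.11700. Real growth factor = 1.11700 / 1.24707 ≈ 0.89570.
Total real return ≈ -10.4302%.

-10.43%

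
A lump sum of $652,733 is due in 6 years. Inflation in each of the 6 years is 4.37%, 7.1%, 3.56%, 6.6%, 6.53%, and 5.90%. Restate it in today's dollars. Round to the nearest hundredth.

Price-level factor over 6 years: 1.0437 × 1.071 × 1.0356 × 1.066 × 1.0653 × 1.0590 ≈ 1.3921379990.
Purchasing power today: $652,733 divided by that factor.

$468,870.90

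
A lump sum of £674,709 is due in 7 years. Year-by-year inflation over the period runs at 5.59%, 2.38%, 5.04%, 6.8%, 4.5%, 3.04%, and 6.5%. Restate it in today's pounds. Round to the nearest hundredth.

Price-level factor over 7 years: 1.0559 × 1.0238 × 1.0504 × 1.068 × 1.045 × 1.0304 × 1.065 ≈ 1.3907069631.
Purchasing power today: £674,709 divided by that factor.

£485,155.41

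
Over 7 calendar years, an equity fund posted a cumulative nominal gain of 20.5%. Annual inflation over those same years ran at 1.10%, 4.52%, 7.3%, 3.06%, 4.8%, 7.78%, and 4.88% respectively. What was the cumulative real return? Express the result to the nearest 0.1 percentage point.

Cumulative inflation factor: 1.0110 × 1.0452 × 1.073 × 1.0306 × 1.048 × 1.0778 × 1.0488 ≈ 1.38431.
Nominal growth factor: 1.20500. Real growth factor = 1.20500 / 1.38431 ≈ 0.87047.
Total real return ≈ -12.9529%.

-13.0%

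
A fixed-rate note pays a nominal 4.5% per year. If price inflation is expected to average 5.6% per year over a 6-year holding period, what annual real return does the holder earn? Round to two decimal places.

With constant rates the annual real return is the same each year: (1+4.5%)/(1+5.6%) − 1 = -0.01042.

-1.04%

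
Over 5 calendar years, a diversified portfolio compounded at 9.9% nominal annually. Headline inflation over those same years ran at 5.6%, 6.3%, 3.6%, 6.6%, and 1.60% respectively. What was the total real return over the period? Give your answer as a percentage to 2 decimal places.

27.29%

Cumulative inflation factor: 1.056 × 1.063 × 1.036 × 1.066 × 1.0160 ≈ 1.25953.
Nominal growth factor: 1.60320. Real growth factor = 1.60320 / 1.25953 ≈ 1.27286.
Total real return ≈ 27.2860%.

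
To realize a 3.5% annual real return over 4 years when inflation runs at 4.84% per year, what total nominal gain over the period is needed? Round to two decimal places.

38.63%

Required annual nominal rate: (1+3.5%)(1+4.84%) − 1 = 8.5094%.
Cumulative over 4 years: (1 + 0.085094)^4 − 1 ≈ 0.38634.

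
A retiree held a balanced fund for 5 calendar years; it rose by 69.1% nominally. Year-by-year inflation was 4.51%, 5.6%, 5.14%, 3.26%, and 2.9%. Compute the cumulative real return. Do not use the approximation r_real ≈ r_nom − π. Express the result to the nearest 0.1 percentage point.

37.2%

Cumulative inflation factor: 1.0451 × 1.056 × 1.0514 × 1.0326 × 1.029 ≈ 1.23293.
Nominal growth factor: 1.69100. Real growth factor = 1.69100 / 1.23293 ≈ 1.37153.
Total real return ≈ 37.1533%.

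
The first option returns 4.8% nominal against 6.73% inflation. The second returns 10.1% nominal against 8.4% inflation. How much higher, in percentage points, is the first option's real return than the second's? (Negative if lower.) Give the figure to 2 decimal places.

-3.38

The first option real return: 1.048/1.0673 − 1 = -1.808%.
The second real return: 1.101/1.084 − 1 = 1.568%.
Difference: -1.808 − 1.568 = -3.376 pp.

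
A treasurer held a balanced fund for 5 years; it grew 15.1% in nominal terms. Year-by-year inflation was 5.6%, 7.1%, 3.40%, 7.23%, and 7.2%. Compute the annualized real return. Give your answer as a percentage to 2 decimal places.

-3.06%

Cumulative inflation factor: 1.056 × 1.071 × 1.0340 × 1.0723 × 1.072 ≈ 1.34427.
Nominal growth factor: 1.15100. Real growth factor = 1.15100 / 1.34427 ≈ 0.85623.
Annualized: 0.85623^(1/5) − 1 ≈ -0.03057.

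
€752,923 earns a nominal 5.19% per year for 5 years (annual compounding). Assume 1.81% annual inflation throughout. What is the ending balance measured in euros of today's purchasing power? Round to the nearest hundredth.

€886,483.49

Nominal value at maturity: €752,923 × (1 + 5.19%)^5 ≈ €969,667.50.
Price-level factor over 5 years: (1 + 1.81%)^5 ≈ 1.0938359360.
Dividing the nominal maturity value by the price-level factor gives the value in today's money.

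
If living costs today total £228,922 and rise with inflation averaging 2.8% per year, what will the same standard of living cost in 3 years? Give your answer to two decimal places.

Cumulative price-level factor: (1+2.8%)^3 = 1.086373952.
Multiplying £228,922 by the price-level factor gives the future nominal sum.

£248,694.90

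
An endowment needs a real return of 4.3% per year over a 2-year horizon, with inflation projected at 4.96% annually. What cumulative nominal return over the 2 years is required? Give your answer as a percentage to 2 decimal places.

19.84%

Required annual nominal rate: (1+4.3%)(1+4.96%) − 1 = 9.47328%.
Cumulative over 2 years: (1 + 0.0947328)^2 − 1 ≈ 0.19844.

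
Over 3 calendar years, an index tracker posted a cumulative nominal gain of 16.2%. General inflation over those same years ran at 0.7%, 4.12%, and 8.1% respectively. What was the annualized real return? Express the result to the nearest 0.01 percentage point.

0.83%

Cumulative inflation factor: 1.007 × 1.0412 × 1.081 ≈ 1.13342.
Nominal growth factor: 1.16200. Real growth factor = 1.16200 / 1.13342 ≈ 1.02522.
Annualized: 1.02522^(1/3) − 1 ≈ 0.00834.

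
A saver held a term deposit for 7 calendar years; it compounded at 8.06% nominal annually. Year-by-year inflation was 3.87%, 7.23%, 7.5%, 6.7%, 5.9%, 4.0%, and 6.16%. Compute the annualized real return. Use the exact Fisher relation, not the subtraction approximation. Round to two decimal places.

Cumulative inflation factor: 1.0387 × 1.0723 × 1.075 × 1.067 × 1.059 × 1.040 × 1.0616 ≈ 1.49372.
Nominal growth factor: 1.72050. Real growth factor = 1.72050 / 1.49372 ≈ 1.15182.
Annualized: 1.15182^(1/7) − 1 ≈ 0.02040.

2.04%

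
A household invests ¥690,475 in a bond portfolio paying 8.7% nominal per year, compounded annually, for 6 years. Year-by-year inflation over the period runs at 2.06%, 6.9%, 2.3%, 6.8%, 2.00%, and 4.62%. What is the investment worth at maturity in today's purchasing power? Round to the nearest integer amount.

¥895,427

Nominal value at maturity: ¥690,475 × (1 + 8.7%)^6 ≈ ¥1,139,004.
Price-level factor over 6 years: 1.0206 × 1.069 × 1.023 × 1.068 × 1.0200 × 1.0462 ≈ 1.2720232314.
The maturity value deflated by that factor is the answer in today's purchasing power.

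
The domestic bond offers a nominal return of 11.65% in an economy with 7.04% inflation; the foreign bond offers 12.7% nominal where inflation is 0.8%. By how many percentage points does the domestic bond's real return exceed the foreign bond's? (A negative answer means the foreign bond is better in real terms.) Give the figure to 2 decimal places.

-7.50

The domestic bond real return: 1.1165/1.0704 − 1 = 4.307%.
The foreign bond real return: 1.127/1.008 − 1 = 11.806%.
Difference: 4.307 − 11.806 = -7.499 pp.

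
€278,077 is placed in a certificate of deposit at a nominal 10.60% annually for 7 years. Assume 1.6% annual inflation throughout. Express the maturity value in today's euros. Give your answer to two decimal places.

Nominal value at maturity: €278,077 × (1 + 10.60%)^7 ≈ €562,925.55.
Price-level factor over 7 years: (1 + 1.6%)^7 ≈ 1.1175216759.
The maturity value deflated by that factor is the answer in today's purchasing power.

€503,726.74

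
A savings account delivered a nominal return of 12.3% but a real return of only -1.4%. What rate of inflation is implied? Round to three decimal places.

From (1+r_nom) = (1+r_real)(1+π), we get 1+π = (1 + 12.3%)/(1 − 1.4%) = 1.123/0.986 ≈ 1.13895.
So π ≈ 13.8945%.

13.895%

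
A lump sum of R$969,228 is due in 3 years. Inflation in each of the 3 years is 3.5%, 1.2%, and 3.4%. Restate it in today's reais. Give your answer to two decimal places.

R$894,920.69

Price-level factor over 3 years: 1.035 × 1.012 × 1.034 = 1.08303228.
Purchasing power today: R$969,228 divided by that factor.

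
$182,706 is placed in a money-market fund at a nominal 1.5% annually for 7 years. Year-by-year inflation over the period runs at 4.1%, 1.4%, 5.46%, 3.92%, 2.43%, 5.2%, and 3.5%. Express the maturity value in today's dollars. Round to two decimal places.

$157,165.15

Nominal value at maturity: $182,706 × (1 + 1.5%)^7 ≈ $202,775.32.
Price-level factor over 7 years: 1.041 × 1.014 × 1.0546 × 1.0392 × 1.0243 × 1.052 × 1.035 ≈ 1.2902053900.
Dividing the nominal maturity value by the price-level factor gives the value in today's money.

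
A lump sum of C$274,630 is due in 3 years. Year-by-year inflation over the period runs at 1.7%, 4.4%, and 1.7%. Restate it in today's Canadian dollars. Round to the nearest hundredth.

Price-level factor over 3 years: 1.017 × 1.044 × 1.017 = 1.079797716.
Purchasing power today: C$274,630 divided by that factor.

C$254,334.67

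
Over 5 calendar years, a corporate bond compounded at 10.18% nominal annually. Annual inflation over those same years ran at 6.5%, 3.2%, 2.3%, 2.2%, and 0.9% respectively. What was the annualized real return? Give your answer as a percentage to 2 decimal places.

Cumulative inflation factor: 1.065 × 1.032 × 1.023 × 1.022 × 1.009 ≈ 1.15944.
Nominal growth factor: 1.62373. Real growth factor = 1.62373 / 1.15944 ≈ 1.40045.
Annualized: 1.40045^(1/5) − 1 ≈ 0.06968.

6.97%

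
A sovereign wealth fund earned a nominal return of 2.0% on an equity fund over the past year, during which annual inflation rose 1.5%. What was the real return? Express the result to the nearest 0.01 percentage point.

Real return via the Fisher equation: (1 + 2.0%)/(1 + 1.5%) − 1 = 1.020/1.015 − 1 ≈ 0.00493.

0.49%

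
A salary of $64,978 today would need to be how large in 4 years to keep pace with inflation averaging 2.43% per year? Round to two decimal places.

$71,527.83

Cumulative price-level factor: (1+2.43%)^4 ≈ 1.1008006843.
Multiplying $64,978 by the price-level factor gives the future nominal sum.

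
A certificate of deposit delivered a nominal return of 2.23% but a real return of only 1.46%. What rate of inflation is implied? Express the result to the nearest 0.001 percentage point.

0.759%

From (1+r_nom) = (1+r_real)(1+π), we get 1+π = (1 + 2.23%)/(1 + 1.46%) = 1.0223/1.0146 ≈ 1.00759.
So π ≈ 0.7589%.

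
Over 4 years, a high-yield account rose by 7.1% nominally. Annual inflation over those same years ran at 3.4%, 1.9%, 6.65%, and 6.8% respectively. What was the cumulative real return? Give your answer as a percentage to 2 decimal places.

Cumulative inflation factor: 1.034 × 1.019 × 1.0665 × 1.068 ≈ 1.20013.
Nominal growth factor: 1.07100. Real growth factor = 1.07100 / 1.20013 ≈ 0.89241.
Total real return ≈ -10.7594%.

-10.76%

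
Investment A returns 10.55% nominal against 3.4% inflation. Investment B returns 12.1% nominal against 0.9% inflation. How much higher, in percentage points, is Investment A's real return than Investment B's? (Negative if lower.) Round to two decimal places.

-4.19

Investment A real return: 1.1055/1.034 − 1 = 6.915%.
Investment B real return: 1.121/1.009 − 1 = 11.100%.
Difference: 6.915 − 11.100 = -4.185 pp.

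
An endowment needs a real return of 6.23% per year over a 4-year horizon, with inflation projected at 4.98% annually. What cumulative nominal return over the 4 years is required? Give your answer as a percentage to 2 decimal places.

Required annual nominal rate: (1+6.23%)(1+4.98%) − 1 = 11.520254%.
Cumulative over 4 years: (1 + 0.11520254)^4 − 1 ≈ 0.54673.

54.67%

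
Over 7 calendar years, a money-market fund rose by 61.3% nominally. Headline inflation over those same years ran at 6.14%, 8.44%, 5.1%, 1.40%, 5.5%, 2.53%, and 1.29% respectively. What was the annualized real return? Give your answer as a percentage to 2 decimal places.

2.64%

Cumulative inflation factor: 1.0614 × 1.0844 × 1.051 × 1.0140 × 1.055 × 1.0253 × 1.0129 ≈ 1.34394.
Nominal growth factor: 1.61300. Real growth factor = 1.61300 / 1.34394 ≈ 1.20020.
Annualized: 1.20020^(1/7) − 1 ≈ 0.02641.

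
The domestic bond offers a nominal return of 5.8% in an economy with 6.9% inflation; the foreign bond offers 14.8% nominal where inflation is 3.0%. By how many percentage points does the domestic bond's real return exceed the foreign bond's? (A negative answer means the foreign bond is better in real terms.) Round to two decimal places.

-12.49

The domestic bond real return: 1.058/1.069 − 1 = -1.029%.
The foreign bond real return: 1.148/1.030 − 1 = 11.456%.
Difference: -1.029 − 11.456 = -12.485 pp.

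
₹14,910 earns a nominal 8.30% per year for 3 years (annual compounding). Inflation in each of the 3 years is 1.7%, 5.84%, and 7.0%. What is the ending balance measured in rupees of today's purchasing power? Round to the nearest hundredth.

Nominal value at maturity: ₹14,910 × (1 + 8.30%)^3 ≈ ₹18,939.26.
Price-level factor over 3 years: 1.017 × 1.0584 × 1.070 = 1.151740296.
Dividing the nominal maturity value by the price-level factor gives the value in today's money.

₹16,444.04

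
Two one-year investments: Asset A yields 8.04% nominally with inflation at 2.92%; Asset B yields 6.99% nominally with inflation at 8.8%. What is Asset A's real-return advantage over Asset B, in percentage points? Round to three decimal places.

6.638

Asset A real return: 1.0804/1.0292 − 1 = 4.9747%.
Asset B real return: 1.0699/1.088 − 1 = -1.6636%.
Difference: 4.9747 − (-1.6636) = 6.6383 pp.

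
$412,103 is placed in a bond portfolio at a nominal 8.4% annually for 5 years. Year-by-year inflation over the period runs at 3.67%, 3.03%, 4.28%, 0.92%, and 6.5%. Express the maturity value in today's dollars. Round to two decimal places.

Nominal value at maturity: $412,103 × (1 + 8.4%)^5 ≈ $616,811.11.
Price-level factor over 5 years: 1.0367 × 1.0303 × 1.0428 × 1.0092 × 1.065 ≈ 1.1971392512.
The maturity value deflated by that factor is the answer in today's purchasing power.

$515,237.56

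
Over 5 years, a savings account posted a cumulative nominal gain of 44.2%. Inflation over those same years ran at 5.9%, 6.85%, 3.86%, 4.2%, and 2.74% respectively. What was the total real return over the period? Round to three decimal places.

Cumulative inflation factor: 1.059 × 1.0685 × 1.0386 × 1.042 × 1.0274 ≈ 1.25813.
Nominal growth factor: 1.44200. Real growth factor = 1.44200 / 1.25813 ≈ 1.14614.
Total real return ≈ 14.6144%.

14.614%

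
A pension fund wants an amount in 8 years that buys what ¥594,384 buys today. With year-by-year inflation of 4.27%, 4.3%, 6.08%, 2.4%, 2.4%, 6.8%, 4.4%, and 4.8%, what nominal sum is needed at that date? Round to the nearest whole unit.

¥840,190

Cumulative price-level factor: 1.0427 × 1.043 × 1.0608 × 1.024 × 1.024 × 1.068 × 1.044 × 1.048 ≈ 1.4135466325.
Multiplying ¥594,384 by the price-level factor gives the future nominal sum.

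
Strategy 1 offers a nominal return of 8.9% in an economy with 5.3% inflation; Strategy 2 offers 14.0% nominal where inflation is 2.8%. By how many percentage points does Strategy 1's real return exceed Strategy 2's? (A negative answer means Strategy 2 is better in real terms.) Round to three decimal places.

Strategy 1 real return: 1.089/1.053 − 1 = 3.4188%.
Strategy 2 real return: 1.140/1.028 − 1 = 10.8949%.
Difference: 3.4188 − 10.8949 = -7.4761 pp.

-7.476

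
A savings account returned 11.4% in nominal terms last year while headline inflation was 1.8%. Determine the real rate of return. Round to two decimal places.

9.43%

Real return via the Fisher equation: (1 + 11.4%)/(1 + 1.8%) − 1 = 1.114/1.018 − 1 ≈ 0.09430.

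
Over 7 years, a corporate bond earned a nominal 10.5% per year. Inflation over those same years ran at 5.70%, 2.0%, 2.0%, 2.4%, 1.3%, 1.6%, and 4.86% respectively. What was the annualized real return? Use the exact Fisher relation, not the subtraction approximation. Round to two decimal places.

7.46%

Cumulative inflation factor: 1.0570 × 1.020 × 1.020 × 1.024 × 1.013 × 1.016 × 1.0486 ≈ 1.21531.
Nominal growth factor: 2.01157. Real growth factor = 2.01157 / 1.21531 ≈ 1.65519.
Annualized: 1.65519^(1/7) − 1 ≈ 0.07464.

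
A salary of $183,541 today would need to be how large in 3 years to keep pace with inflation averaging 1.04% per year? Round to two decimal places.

Cumulative price-level factor: (1+1.04%)^3 ≈ 1.0315256049.
Multiplying $183,541 by the price-level factor gives the future nominal sum.

$189,327.24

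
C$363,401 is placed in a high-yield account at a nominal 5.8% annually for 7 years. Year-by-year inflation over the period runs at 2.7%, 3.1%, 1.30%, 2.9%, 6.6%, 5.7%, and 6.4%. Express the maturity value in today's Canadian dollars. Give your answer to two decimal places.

Nominal value at maturity: C$363,401 × (1 + 5.8%)^7 ≈ C$539,244.58.
Price-level factor over 7 years: 1.027 × 1.031 × 1.0130 × 1.029 × 1.066 × 1.057 × 1.064 ≈ 1.3232068758.
The maturity value deflated by that factor is the answer in today's purchasing power.

C$407,528.55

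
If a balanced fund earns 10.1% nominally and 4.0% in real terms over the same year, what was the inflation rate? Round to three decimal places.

From (1+r_nom) = (1+r_real)(1+π), we get 1+π = (1 + 10.1%)/(1 + 4.0%) = 1.101/1.040 ≈ 1.05865.
So π ≈ 5.8654%.

5.865%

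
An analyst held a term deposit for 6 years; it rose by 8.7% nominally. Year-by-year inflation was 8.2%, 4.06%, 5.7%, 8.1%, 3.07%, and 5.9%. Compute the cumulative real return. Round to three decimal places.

Cumulative inflation factor: 1.082 × 1.0406 × 1.057 × 1.081 × 1.0307 × 1.059 ≈ 1.40424.
Nominal growth factor: 1.08700. Real growth factor = 1.08700 / 1.40424 ≈ 0.77409.
Total real return ≈ -22.5913%.

-22.591%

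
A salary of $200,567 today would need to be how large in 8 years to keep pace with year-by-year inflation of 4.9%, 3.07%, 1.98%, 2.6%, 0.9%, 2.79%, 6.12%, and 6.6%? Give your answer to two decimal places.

$266,211.06

Cumulative price-level factor: 1.049 × 1.0307 × 1.0198 × 1.026 × 1.009 × 1.0279 × 1.0612 × 1.066 ≈ 1.3272924100.
The nominal amount required is $200,567 scaled up by that factor.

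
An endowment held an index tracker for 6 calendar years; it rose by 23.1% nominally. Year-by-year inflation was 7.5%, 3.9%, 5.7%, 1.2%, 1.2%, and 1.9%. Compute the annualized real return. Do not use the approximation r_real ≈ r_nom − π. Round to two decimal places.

Cumulative inflation factor: 1.075 × 1.039 × 1.057 × 1.012 × 1.012 × 1.019 ≈ 1.23207.
Nominal growth factor: 1.23100. Real growth factor = 1.23100 / 1.23207 ≈ 0.99913.
Annualized: 0.99913^(1/6) − 1 ≈ -0.00014.

-0.01%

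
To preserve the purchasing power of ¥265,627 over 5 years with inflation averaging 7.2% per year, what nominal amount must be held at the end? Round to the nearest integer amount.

Cumulative price-level factor: (1+7.2%)^5 ≈ 1.4157087842.
The nominal amount required is ¥265,627 scaled up by that factor.

¥376,050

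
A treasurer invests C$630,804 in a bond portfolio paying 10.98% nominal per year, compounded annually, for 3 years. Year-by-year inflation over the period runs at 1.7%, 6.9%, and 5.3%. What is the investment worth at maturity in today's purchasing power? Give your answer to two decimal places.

Nominal value at maturity: C$630,804 × (1 + 10.98%)^3 ≈ C$862,240.86.
Price-level factor over 3 years: 1.017 × 1.069 × 1.053 = 1.144793169.
Dividing the nominal maturity value by the price-level factor gives the value in today's money.

C$753,184.84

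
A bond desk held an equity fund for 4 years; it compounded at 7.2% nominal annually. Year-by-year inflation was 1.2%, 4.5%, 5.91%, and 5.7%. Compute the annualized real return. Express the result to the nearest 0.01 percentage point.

2.77%

Cumulative inflation factor: 1.012 × 1.045 × 1.0591 × 1.057 ≈ 1.18388.
Nominal growth factor: 1.32062. Real growth factor = 1.32062 / 1.18388 ≈ 1.11550.
Annualized: 1.11550^(1/4) − 1 ≈ 0.02770.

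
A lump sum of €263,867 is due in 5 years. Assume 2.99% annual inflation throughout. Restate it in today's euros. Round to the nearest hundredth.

Price-level factor over 5 years: (1 + 2.99%)^5 ≈ 1.1587114292.
Purchasing power today: €263,867 divided by that factor.

€227,724.52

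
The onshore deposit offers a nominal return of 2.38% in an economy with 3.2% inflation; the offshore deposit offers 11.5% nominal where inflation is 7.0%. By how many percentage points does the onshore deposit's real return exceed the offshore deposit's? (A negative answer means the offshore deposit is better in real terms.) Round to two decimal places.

The onshore deposit real return: 1.0238/1.032 − 1 = -0.795%.
The offshore deposit real return: 1.115/1.070 − 1 = 4.206%.
Difference: -0.795 − 4.206 = -5.001 pp.

-5.00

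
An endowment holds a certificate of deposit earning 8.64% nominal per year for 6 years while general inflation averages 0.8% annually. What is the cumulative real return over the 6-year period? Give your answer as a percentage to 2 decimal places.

56.74%

The annual real rate is (1+8.64%)/(1+0.8%) − 1 = 7.7778%.
Compounded over 6 years: (1 + 0.077778)^6 − 1 ≈ 0.56738.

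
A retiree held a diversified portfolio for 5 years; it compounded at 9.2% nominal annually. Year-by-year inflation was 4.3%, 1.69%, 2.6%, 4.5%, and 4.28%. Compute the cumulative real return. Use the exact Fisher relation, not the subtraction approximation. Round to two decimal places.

Cumulative inflation factor: 1.043 × 1.0169 × 1.026 × 1.045 × 1.0428 ≈ 1.18584.
Nominal growth factor: 1.55279. Real growth factor = 1.55279 / 1.18584 ≈ 1.30944.
Total real return ≈ 30.9441%.

30.94%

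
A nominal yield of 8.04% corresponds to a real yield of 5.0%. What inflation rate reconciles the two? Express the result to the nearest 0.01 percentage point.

From (1+r_nom) = (1+r_real)(1+π), we get 1+π = (1 + 8.04%)/(1 + 5.0%) = 1.0804/1.050 ≈ 1.02895.
So π ≈ 2.8952%.

2.90%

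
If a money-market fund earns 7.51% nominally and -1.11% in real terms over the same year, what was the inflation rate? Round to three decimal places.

8.717%

From (1+r_nom) = (1+r_real)(1+π), we get 1+π = (1 + 7.51%)/(1 − 1.11%) = 1.0751/0.9889 ≈ 1.08717.
So π ≈ 8.7168%.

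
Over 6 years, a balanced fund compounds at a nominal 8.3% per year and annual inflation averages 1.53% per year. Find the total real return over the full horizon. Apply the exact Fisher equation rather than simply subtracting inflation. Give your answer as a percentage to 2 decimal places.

47.30%

The annual real rate is (1+8.3%)/(1+1.53%) − 1 = 6.6680%.
Compounded over 6 years: (1 + 0.066680)^6 − 1 ≈ 0.47301.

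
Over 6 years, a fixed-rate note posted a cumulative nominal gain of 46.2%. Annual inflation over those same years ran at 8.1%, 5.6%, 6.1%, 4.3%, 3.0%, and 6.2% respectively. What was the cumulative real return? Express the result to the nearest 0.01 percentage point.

5.80%

Cumulative inflation factor: 1.081 × 1.056 × 1.061 × 1.043 × 1.030 × 1.062 ≈ 1.38182.
Nominal growth factor: 1.46200. Real growth factor = 1.46200 / 1.38182 ≈ 1.05803.
Total real return ≈ 5.8026%.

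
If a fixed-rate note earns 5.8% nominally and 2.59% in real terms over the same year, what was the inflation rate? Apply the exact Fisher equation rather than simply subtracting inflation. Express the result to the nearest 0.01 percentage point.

3.13%

From (1+r_nom) = (1+r_real)(1+π), we get 1+π = (1 + 5.8%)/(1 + 2.59%) = 1.058/1.0259 ≈ 1.03129.
So π ≈ 3.1290%.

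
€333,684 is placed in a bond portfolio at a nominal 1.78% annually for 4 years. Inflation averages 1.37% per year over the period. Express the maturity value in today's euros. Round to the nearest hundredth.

Nominal value at maturity: €333,684 × (1 + 1.78%)^4 ≈ €358,084.21.
Price-level factor over 4 years: (1 + 1.37%)^4 ≈ 1.0559364606.
Dividing the nominal maturity value by the price-level factor gives the value in today's money.

€339,115.30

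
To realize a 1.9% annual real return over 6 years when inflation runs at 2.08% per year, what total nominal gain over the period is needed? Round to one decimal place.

26.7%

Required annual nominal rate: (1+1.9%)(1+2.08%) − 1 = 4.01952%.
Cumulative over 6 years: (1 + 0.0401952)^6 − 1 ≈ 0.26674.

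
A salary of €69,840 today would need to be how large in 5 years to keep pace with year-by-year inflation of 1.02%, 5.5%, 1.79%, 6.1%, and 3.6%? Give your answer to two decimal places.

Cumulative price-level factor: 1.0102 × 1.055 × 1.0179 × 1.061 × 1.036 ≈ 1.1924497242.
The nominal amount required is €69,840 scaled up by that factor.

€83,280.69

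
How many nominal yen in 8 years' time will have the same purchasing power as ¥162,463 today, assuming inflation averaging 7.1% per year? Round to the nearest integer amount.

Cumulative price-level factor: (1+7.1%)^8 ≈ 1.7310745307.
Multiplying ¥162,463 by the price-level factor gives the future nominal sum.

¥281,236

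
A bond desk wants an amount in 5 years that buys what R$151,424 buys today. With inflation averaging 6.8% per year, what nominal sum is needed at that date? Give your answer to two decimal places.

R$210,402.54

Cumulative price-level factor: (1+6.8%)^5 ≈ 1.3894926808.
The nominal amount required is R$151,424 scaled up by that factor.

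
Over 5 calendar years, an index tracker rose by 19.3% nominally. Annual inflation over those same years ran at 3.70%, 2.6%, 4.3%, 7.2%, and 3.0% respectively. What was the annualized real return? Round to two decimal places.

Cumulative inflation factor: 1.0370 × 1.026 × 1.043 × 1.072 × 1.030 ≈ 1.22530.
Nominal growth factor: 1.19300. Real growth factor = 1.19300 / 1.22530 ≈ 0.97364.
Annualized: 0.97364^(1/5) − 1 ≈ -0.00533.

-0.53%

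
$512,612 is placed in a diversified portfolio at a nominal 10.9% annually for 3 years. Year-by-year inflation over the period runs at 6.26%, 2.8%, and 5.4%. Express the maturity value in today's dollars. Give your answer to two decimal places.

Nominal value at maturity: $512,612 × (1 + 10.9%)^3 ≈ $699,171.00.
Price-level factor over 3 years: 1.0626 × 1.028 × 1.054 = 1.1513398512.
Dividing the nominal maturity value by the price-level factor gives the value in today's money.

$607,267.26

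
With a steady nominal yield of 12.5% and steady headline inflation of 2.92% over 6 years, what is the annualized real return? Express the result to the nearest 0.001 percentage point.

9.308%

With constant rates the annual real return is the same each year: (1+12.5%)/(1+2.92%) − 1 = 0.09308.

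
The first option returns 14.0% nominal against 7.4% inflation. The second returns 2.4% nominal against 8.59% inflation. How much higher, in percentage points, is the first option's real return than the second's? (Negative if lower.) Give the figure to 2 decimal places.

The first option real return: 1.140/1.074 − 1 = 6.145%.
The second real return: 1.024/1.0859 − 1 = -5.700%.
Difference: 6.145 − (-5.700) = 11.845 pp.

11.85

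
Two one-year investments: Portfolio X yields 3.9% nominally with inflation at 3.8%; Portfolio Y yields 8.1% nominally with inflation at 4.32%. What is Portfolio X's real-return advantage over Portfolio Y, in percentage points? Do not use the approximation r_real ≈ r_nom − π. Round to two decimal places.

-3.53

Portfolio X real return: 1.039/1.038 − 1 = 0.096%.
Portfolio Y real return: 1.081/1.0432 − 1 = 3.623%.
Difference: 0.096 − 3.623 = -3.527 pp.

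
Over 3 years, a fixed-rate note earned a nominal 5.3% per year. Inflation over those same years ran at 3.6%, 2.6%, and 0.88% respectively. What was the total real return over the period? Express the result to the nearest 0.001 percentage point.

8.886%

Cumulative inflation factor: 1.036 × 1.026 × 1.0088 ≈ 1.07229.
Nominal growth factor: 1.16758. Real growth factor = 1.16758 / 1.07229 ≈ 1.08886.
Total real return ≈ 8.8862%.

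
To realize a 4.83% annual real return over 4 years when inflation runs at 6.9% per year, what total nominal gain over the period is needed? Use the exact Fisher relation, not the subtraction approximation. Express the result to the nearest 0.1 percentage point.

57.7%

Required annual nominal rate: (1+4.83%)(1+6.9%) − 1 = 12.06327%.
Cumulative over 4 years: (1 + 0.1206327)^4 − 1 ≈ 0.57708.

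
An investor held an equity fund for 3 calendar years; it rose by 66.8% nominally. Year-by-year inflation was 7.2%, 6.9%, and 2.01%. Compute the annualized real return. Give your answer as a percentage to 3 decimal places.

Cumulative inflation factor: 1.072 × 1.069 × 1.0201 ≈ 1.16900.
Nominal growth factor: 1.66800. Real growth factor = 1.66800 / 1.16900 ≈ 1.42686.
Annualized: 1.42686^(1/3) − 1 ≈ 0.12580.

12.580%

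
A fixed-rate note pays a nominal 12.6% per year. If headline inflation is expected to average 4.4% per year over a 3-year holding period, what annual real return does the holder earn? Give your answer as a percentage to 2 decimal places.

With constant rates the annual real return is the same each year: (1+12.6%)/(1+4.4%) − 1 = 0.07854.

7.85%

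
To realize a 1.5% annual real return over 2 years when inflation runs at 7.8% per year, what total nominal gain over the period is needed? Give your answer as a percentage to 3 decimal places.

Required annual nominal rate: (1+1.5%)(1+7.8%) − 1 = 9.417%.
Cumulative over 2 years: (1 + 0.09417)^2 − 1 ≈ 0.19721.

19.721%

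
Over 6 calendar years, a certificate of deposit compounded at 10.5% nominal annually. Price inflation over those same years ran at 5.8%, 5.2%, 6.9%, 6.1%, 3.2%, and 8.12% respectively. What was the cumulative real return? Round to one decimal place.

29.2%

Cumulative inflation factor: 1.058 × 1.052 × 1.069 × 1.061 × 1.032 × 1.0812 ≈ 1.40858.
Nominal growth factor: 1.82043. Real growth factor = 1.82043 / 1.40858 ≈ 1.29239.
Total real return ≈ 29.2390%.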